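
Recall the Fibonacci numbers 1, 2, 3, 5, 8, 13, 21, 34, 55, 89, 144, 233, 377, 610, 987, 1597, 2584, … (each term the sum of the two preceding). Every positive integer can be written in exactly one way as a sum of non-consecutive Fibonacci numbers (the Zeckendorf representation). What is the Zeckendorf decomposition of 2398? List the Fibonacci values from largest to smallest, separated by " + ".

1597 + 610 + 144 + 34 + 13

take 1597 (≤ 2398); 2398 − 1597 = 801
take 610 (≤ 801); 801 − 610 = 191
take 144 (≤ 191); 191 − 144 = 47
take 34 (≤ 47); 47 − 34 = 13
take 13 (≤ 13); 13 − 13 = 0
So 2398 = 1597 + 610 + 144 + 34 + 13, with no two terms consecutive in the sequence.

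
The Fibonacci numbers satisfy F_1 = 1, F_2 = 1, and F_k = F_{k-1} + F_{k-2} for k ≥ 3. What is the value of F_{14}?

Iterating the recurrence up to F_{7} = 13 and F_{6} = 8:
F_{8} = F_{7} + F_{6} = 13 + 8 = 21
F_{9} = F_{8} + F_{7} = 21 + 13 = 34
F_{10} = F_{9} + F_{8} = 34 + 21 = 55
F_{11} = F_{10} + F_{9} = 55 + 34 = 89
F_{12} = F_{11} + F_{10} = 89 + 55 = 144
F_{13} = F_{12} + F_{11} = 144 + 89 = 233
F_{14} = F_{13} + F_{12} = 233 + 144 = 377

377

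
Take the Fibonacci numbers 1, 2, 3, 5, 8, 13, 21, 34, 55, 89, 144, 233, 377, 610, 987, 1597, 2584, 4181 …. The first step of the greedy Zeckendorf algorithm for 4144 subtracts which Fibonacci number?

2584 ≤ 4144 < 4181, so the largest Fibonacci number not exceeding 4144 is 2584.

2584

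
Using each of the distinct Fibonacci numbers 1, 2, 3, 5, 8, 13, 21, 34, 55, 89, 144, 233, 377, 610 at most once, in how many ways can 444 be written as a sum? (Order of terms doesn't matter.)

5

Starting from the Zeckendorf form and repeatedly splitting a term F_k into F_{k−1} + F_{k−2} (when neither is already used) reaches every representation.
444 = 377+55+8+3+1 = 377+34+21+8+3+1 = 233+144+55+8+3+1 = … (2 more), for 5 in all.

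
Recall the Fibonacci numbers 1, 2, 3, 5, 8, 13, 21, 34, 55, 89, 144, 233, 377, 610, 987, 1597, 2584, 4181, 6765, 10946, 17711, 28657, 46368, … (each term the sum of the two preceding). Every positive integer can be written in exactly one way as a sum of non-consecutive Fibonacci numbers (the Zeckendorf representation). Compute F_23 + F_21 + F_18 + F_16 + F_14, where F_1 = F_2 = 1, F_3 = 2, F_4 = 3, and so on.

F_23 + F_21 + F_18 + F_16 + F_14 = 28657 + 10946 + 2584 + 987 + 377 = 43551.

43551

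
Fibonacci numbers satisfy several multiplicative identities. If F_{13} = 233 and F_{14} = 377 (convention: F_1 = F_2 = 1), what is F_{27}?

196418

By F_{2k+1} = F_k² + F_{k+1}²: F_{27} = 233² + 377² = 54289 + 142129 = 196418.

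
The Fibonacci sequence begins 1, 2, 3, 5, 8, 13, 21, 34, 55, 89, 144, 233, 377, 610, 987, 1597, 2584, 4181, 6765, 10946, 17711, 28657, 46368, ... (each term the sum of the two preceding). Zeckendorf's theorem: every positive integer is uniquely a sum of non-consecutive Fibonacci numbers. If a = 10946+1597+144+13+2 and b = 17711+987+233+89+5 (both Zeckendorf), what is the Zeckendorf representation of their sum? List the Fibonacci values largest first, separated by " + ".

The two numbers are 12702 and 19025, so their sum is 31727.
28657 ≤ 31727 < 46368, so take 28657; remainder 3070
2584 ≤ 3070 < 4181, so take 2584; remainder 486
377 ≤ 486 < 610, so take 377; remainder 109
89 ≤ 109 < 144, so take 89; remainder 20
13 ≤ 20 < 21, so take 13; remainder 7
5 ≤ 7 < 8, so take 5; remainder 2
2 ≤ 2 < 3, so take 2; remainder 0

28657 + 2584 + 377 + 89 + 13 + 5 + 2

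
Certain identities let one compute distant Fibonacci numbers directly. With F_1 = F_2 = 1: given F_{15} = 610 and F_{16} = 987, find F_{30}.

832040

By the doubling identity F_{2k} = F_k(2F_{k+1} − F_k): F_{30} = 610·(2·987 − 610) = 610·1364 = 832040.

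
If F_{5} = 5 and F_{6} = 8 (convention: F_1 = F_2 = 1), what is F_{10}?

By the doubling identity F_{2k} = F_k(2F_{k+1} − F_k): F_{10} = 5·(2·8 − 5) = 5·11 = 55.

55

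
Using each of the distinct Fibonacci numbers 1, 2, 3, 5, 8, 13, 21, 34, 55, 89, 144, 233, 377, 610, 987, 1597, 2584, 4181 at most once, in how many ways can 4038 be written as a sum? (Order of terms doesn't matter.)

Starting from the Zeckendorf form and repeatedly splitting a term F_k into F_{k−1} + F_{k−2} (when neither is already used) reaches every representation.
4038 = 2584+987+377+89+1 = 2584+987+377+55+34+1 = 2584+987+233+144+89+1 = 2584+987+377+55+21+13+1 = … (16 more), for 20 in all.

20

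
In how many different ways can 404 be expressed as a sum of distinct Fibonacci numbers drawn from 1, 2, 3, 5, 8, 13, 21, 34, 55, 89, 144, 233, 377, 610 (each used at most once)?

14

Starting from the Zeckendorf form and repeatedly splitting a term F_k into F_{k−1} + F_{k−2} (when neither is already used) reaches every representation.
404 = 377+21+5+1 = 377+21+3+2+1 = 377+13+8+5+1 = … (11 more), for 14 in all.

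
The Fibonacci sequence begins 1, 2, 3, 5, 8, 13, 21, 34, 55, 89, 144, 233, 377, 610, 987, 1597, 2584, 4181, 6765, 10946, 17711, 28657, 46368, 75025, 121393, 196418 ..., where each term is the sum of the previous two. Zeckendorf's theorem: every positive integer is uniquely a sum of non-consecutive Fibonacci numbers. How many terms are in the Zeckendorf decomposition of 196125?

Greedily peel off the largest Fibonacci term at each step:
196125 − 121393 = 74732
74732 − 46368 = 28364
28364 − 17711 = 10653
10653 − 6765 = 3888
3888 − 2584 = 1304
1304 − 987 = 317
317 − 233 = 84
84 − 55 = 29
29 − 21 = 8
8 − 8 = 0
196125 = 121393 + 46368 + 17711 + 6765 + 2584 + 987 + 233 + 55 + 21 + 8, which has 10 terms.

10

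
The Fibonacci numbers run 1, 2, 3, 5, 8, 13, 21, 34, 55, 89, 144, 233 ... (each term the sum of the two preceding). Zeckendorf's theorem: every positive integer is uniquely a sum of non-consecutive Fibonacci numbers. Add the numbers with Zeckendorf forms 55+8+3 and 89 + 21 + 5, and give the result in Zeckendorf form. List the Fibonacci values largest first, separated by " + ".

The two numbers are 66 and 115, so their sum is 181.
Greedily peel off the largest Fibonacci term at each step:
144 ≤ 181 < 233, so take 144; remainder 37
34 ≤ 37 < 55, so take 34; remainder 3
3 ≤ 3 < 5, so take 3; remainder 0

144 + 34 + 3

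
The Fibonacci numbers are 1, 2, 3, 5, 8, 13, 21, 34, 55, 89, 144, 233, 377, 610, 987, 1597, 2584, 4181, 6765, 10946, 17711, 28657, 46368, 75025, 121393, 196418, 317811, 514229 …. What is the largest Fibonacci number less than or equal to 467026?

317811 ≤ 467026 < 514229, so the largest Fibonacci number not exceeding 467026 is 317811.

317811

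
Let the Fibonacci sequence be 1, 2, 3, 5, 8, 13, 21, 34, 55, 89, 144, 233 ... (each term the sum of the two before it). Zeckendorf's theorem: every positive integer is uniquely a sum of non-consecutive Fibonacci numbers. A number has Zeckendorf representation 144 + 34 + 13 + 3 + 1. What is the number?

144 + 34 + 13 + 3 + 1 = 195.

195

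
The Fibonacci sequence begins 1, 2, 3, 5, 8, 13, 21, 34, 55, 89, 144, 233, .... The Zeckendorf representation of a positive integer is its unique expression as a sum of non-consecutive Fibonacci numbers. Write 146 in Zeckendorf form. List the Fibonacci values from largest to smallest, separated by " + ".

146: greatest Fibonacci not exceeding it is 144, leaving 2
2: greatest Fibonacci not exceeding it is 2, leaving 0
So 146 = 144 + 2, with no two terms consecutive in the sequence.

144 + 2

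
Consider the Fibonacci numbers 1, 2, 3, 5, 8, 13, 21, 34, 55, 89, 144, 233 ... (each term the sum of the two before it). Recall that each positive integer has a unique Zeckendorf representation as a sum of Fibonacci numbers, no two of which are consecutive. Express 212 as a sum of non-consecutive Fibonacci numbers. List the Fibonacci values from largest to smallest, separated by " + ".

144 + 55 + 13

Greedily peel off the largest Fibonacci term at each step:
212 − 144 = 68
68 − 55 = 13
13 − 13 = 0
So 212 = 144 + 55 + 13, with no two terms consecutive in the sequence.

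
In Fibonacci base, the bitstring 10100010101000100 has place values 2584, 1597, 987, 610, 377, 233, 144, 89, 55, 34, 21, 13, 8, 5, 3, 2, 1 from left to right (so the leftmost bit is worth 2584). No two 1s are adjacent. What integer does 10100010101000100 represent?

3794

Summing the place values of the 1 bits: 2584 + 987 + 144 + 55 + 21 + 3 = 3794.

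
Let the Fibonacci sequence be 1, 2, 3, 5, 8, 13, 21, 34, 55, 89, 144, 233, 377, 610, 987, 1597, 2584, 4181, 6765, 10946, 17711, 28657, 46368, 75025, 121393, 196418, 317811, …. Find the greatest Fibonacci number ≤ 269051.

196418

196418 ≤ 269051 < 317811, so the largest Fibonacci number not exceeding 269051 is 196418.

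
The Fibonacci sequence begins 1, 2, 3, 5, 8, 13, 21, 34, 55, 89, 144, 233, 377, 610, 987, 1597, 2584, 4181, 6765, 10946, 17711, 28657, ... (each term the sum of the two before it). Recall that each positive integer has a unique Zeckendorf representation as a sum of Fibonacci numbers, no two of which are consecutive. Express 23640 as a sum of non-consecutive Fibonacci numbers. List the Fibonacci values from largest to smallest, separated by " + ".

17711 + 4181 + 1597 + 144 + 5 + 2

Repeatedly subtract the largest Fibonacci number that fits:
23640 − 17711 = 5929
5929 − 4181 = 1748
1748 − 1597 = 151
151 − 144 = 7
7 − 5 = 2
2 − 2 = 0
So 23640 = 17711 + 4181 + 1597 + 144 + 5 + 2, with no two terms consecutive in the sequence.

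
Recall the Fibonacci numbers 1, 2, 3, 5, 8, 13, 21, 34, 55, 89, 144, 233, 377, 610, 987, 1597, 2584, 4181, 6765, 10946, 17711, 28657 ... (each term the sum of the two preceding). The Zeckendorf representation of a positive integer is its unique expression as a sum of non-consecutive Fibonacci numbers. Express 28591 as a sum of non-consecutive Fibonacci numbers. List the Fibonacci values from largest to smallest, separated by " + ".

subtract 17711 from 28591: 10880 remains
subtract 6765 from 10880: 4115 remains
subtract 2584 from 4115: 1531 remains
subtract 987 from 1531: 544 remains
subtract 377 from 544: 167 remains
subtract 144 from 167: 23 remains
subtract 21 from 23: 2 remains
subtract 2 from 2: 0 remains
So 28591 = 17711 + 6765 + 2584 + 987 + 377 + 144 + 21 + 2, with no two terms consecutive in the sequence.

17711 + 6765 + 2584 + 987 + 377 + 144 + 21 + 2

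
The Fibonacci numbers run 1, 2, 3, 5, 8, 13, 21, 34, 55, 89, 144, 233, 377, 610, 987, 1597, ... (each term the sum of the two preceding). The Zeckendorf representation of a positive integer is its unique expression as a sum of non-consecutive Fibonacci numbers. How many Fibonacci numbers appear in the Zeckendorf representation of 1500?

987 ≤ 1500 < 1597, so take 987; remainder 513
377 ≤ 513 < 610, so take 377; remainder 136
89 ≤ 136 < 144, so take 89; remainder 47
34 ≤ 47 < 55, so take 34; remainder 13
13 ≤ 13 < 21, so take 13; remainder 0
1500 = 987 + 377 + 89 + 34 + 13, which has 5 terms.

5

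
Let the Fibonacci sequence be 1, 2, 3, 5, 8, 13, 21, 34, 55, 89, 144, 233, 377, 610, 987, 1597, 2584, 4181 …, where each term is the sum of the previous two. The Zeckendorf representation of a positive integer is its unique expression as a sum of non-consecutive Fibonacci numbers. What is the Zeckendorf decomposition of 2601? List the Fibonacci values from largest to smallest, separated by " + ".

Greedily peel off the largest Fibonacci term at each step:
take 2584 (≤ 2601); 2601 − 2584 = 17
take 13 (≤ 17); 17 − 13 = 4
take 3 (≤ 4); 4 − 3 = 1
take 1 (≤ 1); 1 − 1 = 0
So 2601 = 2584 + 13 + 3 + 1, with no two terms consecutive in the sequence.

2584 + 13 + 3 + 1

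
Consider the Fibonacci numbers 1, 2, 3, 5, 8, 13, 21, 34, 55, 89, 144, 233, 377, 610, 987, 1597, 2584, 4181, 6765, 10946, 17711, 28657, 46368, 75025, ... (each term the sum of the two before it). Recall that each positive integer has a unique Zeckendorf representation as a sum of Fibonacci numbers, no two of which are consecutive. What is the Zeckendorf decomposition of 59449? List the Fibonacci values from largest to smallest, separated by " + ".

take 46368 (≤ 59449); 59449 − 46368 = 13081
take 10946 (≤ 13081); 13081 − 10946 = 2135
take 1597 (≤ 2135); 2135 − 1597 = 538
take 377 (≤ 538); 538 − 377 = 161
take 144 (≤ 161); 161 − 144 = 17
take 13 (≤ 17); 17 − 13 = 4
take 3 (≤ 4); 4 − 3 = 1
take 1 (≤ 1); 1 − 1 = 0
So 59449 = 46368 + 10946 + 1597 + 377 + 144 + 13 + 3 + 1, with no two terms consecutive in the sequence.

46368 + 10946 + 1597 + 377 + 144 + 13 + 3 + 1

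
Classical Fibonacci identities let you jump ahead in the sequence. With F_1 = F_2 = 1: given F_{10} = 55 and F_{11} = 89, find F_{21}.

By F_{2k+1} = F_k² + F_{k+1}²: F_{21} = 55² + 89² = 3025 + 7921 = 10946.

10946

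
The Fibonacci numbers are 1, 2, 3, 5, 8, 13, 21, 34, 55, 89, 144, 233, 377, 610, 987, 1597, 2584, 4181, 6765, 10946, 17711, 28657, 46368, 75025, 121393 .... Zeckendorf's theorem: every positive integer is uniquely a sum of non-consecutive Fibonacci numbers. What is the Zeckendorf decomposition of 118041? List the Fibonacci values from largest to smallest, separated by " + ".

75025 + 28657 + 10946 + 2584 + 610 + 144 + 55 + 13 + 5 + 2

Greedy algorithm:
118041: greatest Fibonacci not exceeding it is 75025, leaving 43016
43016: greatest Fibonacci not exceeding it is 28657, leaving 14359
14359: greatest Fibonacci not exceeding it is 10946, leaving 3413
3413: greatest Fibonacci not exceeding it is 2584, leaving 829
829: greatest Fibonacci not exceeding it is 610, leaving 219
219: greatest Fibonacci not exceeding it is 144, leaving 75
75: greatest Fibonacci not exceeding it is 55, leaving 20
20: greatest Fibonacci not exceeding it is 13, leaving 7
7: greatest Fibonacci not exceeding it is 5, leaving 2
2: greatest Fibonacci not exceeding it is 2, leaving 0
So 118041 = 75025 + 28657 + 10946 + 2584 + 610 + 144 + 55 + 13 + 5 + 2, with no two terms consecutive in the sequence.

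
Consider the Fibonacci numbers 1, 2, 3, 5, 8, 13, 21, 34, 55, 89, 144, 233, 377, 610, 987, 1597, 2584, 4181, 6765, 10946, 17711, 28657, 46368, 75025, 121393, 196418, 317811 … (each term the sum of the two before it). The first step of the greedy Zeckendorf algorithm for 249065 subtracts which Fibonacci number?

196418

196418 ≤ 249065 < 317811, so the largest Fibonacci number not exceeding 249065 is 196418.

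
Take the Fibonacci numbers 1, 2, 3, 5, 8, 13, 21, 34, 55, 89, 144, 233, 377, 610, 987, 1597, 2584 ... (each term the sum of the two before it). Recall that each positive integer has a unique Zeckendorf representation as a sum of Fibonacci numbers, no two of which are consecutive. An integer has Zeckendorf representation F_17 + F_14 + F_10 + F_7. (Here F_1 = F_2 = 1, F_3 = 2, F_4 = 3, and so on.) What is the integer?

F_17 + F_14 + F_10 + F_7 = 1597 + 377 + 55 + 13 = 2042.

2042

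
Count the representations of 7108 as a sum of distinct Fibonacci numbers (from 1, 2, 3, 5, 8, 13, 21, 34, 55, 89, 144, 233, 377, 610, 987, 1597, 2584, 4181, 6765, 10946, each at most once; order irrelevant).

48

Starting from the Zeckendorf form and repeatedly splitting a term F_k into F_{k−1} + F_{k−2} (when neither is already used) reaches every representation.
7108 = 6765+233+89+21 = 6765+233+89+13+8 = 6765+233+55+34+21 = 4181+2584+233+89+21 = 6765+233+89+13+5+3 = … (43 more), for 48 in all.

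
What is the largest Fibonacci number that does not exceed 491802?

317811 ≤ 491802 < 514229, so the largest Fibonacci number not exceeding 491802 is 317811.

317811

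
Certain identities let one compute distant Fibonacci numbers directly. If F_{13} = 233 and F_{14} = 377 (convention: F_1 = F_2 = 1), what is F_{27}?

196418

By F_{2k+1} = F_k² + F_{k+1}²: F_{27} = 233² + 377² = 54289 + 142129 = 196418.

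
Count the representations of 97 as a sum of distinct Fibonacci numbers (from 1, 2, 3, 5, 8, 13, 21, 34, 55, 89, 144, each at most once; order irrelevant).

9

97 = 89+8 = 89+5+3 = 55+34+8 = 89+5+2+1 = … (5 more), for 9 in all.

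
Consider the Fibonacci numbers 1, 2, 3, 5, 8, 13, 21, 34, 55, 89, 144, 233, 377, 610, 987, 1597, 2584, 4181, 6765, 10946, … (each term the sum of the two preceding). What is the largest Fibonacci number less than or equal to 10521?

6765 ≤ 10521 < 10946, so the largest Fibonacci number not exceeding 10521 is 6765.

6765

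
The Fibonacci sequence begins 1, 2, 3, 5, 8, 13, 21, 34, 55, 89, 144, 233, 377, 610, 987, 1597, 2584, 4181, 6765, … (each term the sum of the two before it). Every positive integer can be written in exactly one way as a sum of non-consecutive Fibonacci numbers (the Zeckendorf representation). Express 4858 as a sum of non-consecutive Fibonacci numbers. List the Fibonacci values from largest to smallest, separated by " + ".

4181 + 610 + 55 + 8 + 3 + 1

Greedy algorithm:
4858 − 4181 = 677
677 − 610 = 67
67 − 55 = 12
12 − 8 = 4
4 − 3 = 1
1 − 1 = 0
So 4858 = 4181 + 610 + 55 + 8 + 3 + 1, with no two terms consecutive in the sequence.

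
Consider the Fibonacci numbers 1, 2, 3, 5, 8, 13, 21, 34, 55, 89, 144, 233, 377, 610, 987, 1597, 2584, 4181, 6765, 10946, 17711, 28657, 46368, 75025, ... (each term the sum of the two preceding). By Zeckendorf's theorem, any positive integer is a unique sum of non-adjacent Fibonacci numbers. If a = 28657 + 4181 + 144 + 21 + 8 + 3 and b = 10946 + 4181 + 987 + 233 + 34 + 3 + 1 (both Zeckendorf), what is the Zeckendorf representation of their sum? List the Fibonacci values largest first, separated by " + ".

The two numbers are 33014 and 16385, so their sum is 49399.
Repeatedly subtract the largest Fibonacci number that fits:
49399: greatest Fibonacci not exceeding it is 46368, leaving 3031
3031: greatest Fibonacci not exceeding it is 2584, leaving 447
447: greatest Fibonacci not exceeding it is 377, leaving 70
70: greatest Fibonacci not exceeding it is 55, leaving 15
15: greatest Fibonacci not exceeding it is 13, leaving 2
2: greatest Fibonacci not exceeding it is 2, leaving 0

46368 + 2584 + 377 + 55 + 13 + 2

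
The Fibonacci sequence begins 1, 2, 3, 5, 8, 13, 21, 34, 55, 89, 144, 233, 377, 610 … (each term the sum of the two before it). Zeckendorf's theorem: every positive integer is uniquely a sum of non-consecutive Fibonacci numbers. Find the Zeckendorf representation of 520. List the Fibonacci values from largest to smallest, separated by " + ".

largest Fibonacci ≤ 520 is 377; 520 − 377 = 143
largest Fibonacci ≤ 143 is 89; 143 − 89 = 54
largest Fibonacci ≤ 54 is 34; 54 − 34 = 20
largest Fibonacci ≤ 20 is 13; 20 − 13 = 7
largest Fibonacci ≤ 7 is 5; 7 − 5 = 2
largest Fibonacci ≤ 2 is 2; 2 − 2 = 0
So 520 = 377 + 89 + 34 + 13 + 5 + 2, with no two terms consecutive in the sequence.

377 + 89 + 34 + 13 + 5 + 2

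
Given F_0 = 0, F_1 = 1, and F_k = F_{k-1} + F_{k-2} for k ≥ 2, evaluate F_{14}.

Iterating the recurrence up to F_{9} = 34 and F_{8} = 21:
F_{10} = F_{9} + F_{8} = 34 + 21 = 55
F_{11} = F_{10} + F_{9} = 55 + 34 = 89
F_{12} = F_{11} + F_{10} = 89 + 55 = 144
F_{13} = F_{12} + F_{11} = 144 + 89 = 233
F_{14} = F_{13} + F_{12} = 233 + 144 = 377

377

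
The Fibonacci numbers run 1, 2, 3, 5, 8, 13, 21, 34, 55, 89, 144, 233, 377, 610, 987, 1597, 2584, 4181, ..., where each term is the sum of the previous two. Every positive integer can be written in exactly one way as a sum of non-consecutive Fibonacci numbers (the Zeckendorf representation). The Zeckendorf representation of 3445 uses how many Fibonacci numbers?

5

Repeatedly subtract the largest Fibonacci number that fits:
2584 ≤ 3445 < 4181, so take 2584; remainder 861
610 ≤ 861 < 987, so take 610; remainder 251
233 ≤ 251 < 377, so take 233; remainder 18
13 ≤ 18 < 21, so take 13; remainder 5
5 ≤ 5 < 8, so take 5; remainder 0
3445 = 2584 + 610 + 233 + 13 + 5, which has 5 terms.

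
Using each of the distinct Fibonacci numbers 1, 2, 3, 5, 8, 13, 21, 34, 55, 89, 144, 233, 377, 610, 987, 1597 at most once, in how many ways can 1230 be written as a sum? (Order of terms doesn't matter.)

16

Starting from the Zeckendorf form and repeatedly splitting a term F_k into F_{k−1} + F_{k−2} (when neither is already used) reaches every representation.
1230 = 987+233+8+2 = 987+233+5+3+2 = 987+144+89+8+2 = … (13 more), for 16 in all.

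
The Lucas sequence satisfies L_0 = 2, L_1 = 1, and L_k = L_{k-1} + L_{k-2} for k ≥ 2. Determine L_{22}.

Iterating the recurrence up to L_{18} = 5778 and L_{17} = 3571:
L_{19} = L_{18} + L_{17} = 5778 + 3571 = 9349
L_{20} = L_{19} + L_{18} = 9349 + 5778 = 15127
L_{21} = L_{20} + L_{19} = 15127 + 9349 = 24476
L_{22} = L_{21} + L_{20} = 24476 + 15127 = 39603

39603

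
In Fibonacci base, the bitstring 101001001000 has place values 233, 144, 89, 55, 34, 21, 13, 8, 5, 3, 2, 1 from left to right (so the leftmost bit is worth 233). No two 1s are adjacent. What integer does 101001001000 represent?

Summing the place values of the 1 bits: 233 + 89 + 21 + 5 = 348.

348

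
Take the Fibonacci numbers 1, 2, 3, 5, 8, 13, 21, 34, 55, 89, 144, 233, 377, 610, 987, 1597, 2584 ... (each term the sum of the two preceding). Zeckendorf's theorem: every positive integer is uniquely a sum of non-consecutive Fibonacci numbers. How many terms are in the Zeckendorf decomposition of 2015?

largest Fibonacci ≤ 2015 is 1597; 2015 − 1597 = 418
largest Fibonacci ≤ 418 is 377; 418 − 377 = 41
largest Fibonacci ≤ 41 is 34; 41 − 34 = 7
largest Fibonacci ≤ 7 is 5; 7 − 5 = 2
largest Fibonacci ≤ 2 is 2; 2 − 2 = 0
2015 = 1597 + 377 + 34 + 5 + 2, which has 5 terms.

5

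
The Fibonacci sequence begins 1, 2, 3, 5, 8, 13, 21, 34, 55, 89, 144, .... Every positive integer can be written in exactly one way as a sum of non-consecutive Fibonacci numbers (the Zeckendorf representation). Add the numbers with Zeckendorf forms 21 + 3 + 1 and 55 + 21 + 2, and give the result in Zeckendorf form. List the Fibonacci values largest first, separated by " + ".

The two numbers are 25 and 78, so their sum is 103.
Greedy algorithm:
take 89 (≤ 103); 103 − 89 = 14
take 13 (≤ 14); 14 − 13 = 1
take 1 (≤ 1); 1 − 1 = 0

89 + 13 + 1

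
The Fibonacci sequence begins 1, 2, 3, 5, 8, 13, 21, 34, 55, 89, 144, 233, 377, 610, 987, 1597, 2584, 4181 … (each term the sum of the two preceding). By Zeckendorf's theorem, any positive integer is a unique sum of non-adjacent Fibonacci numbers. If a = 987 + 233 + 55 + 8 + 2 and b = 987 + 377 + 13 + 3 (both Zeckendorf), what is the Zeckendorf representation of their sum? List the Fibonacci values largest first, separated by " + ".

The two numbers are 1285 and 1380, so their sum is 2665.
largest Fibonacci ≤ 2665 is 2584; 2665 − 2584 = 81
largest Fibonacci ≤ 81 is 55; 81 − 55 = 26
largest Fibonacci ≤ 26 is 21; 26 − 21 = 5
largest Fibonacci ≤ 5 is 5; 5 − 5 = 0

2584 + 55 + 21 + 5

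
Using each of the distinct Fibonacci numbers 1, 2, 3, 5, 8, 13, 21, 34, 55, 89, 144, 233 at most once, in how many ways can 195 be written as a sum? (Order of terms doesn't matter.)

6

Starting from the Zeckendorf form and repeatedly splitting a term F_k into F_{k−1} + F_{k−2} (when neither is already used) reaches every representation.
195 = 144+34+13+3+1 = 144+34+8+5+3+1 = 89+55+34+13+3+1 = … (3 more), for 6 in all.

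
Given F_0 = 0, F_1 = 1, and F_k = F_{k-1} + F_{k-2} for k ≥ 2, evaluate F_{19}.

Iterating the recurrence up to F_{14} = 377 and F_{13} = 233:
F_{15} = F_{14} + F_{13} = 377 + 233 = 610
F_{16} = F_{15} + F_{14} = 610 + 377 = 987
F_{17} = F_{16} + F_{15} = 987 + 610 = 1597
F_{18} = F_{17} + F_{16} = 1597 + 987 = 2584
F_{19} = F_{18} + F_{17} = 2584 + 1597 = 4181

4181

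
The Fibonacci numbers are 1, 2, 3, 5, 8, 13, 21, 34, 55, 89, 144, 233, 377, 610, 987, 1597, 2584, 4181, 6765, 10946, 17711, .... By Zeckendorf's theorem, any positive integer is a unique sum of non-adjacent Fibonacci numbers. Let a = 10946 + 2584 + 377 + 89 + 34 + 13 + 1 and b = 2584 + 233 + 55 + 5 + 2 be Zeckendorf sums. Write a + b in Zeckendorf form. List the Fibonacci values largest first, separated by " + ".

10946 + 4181 + 1597 + 144 + 55

The two numbers are 14044 and 2879, so their sum is 16923.
Greedy algorithm:
take 10946 (≤ 16923); 16923 − 10946 = 5977
take 4181 (≤ 5977); 5977 − 4181 = 1796
take 1597 (≤ 1796); 1796 − 1597 = 199
take 144 (≤ 199); 199 − 144 = 55
take 55 (≤ 55); 55 − 55 = 0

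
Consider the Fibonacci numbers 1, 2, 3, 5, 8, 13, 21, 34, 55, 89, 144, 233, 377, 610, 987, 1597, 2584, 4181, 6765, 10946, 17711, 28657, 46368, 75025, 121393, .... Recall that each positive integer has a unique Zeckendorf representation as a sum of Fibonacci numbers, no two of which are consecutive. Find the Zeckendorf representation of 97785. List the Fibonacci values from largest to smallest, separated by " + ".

75025 + 17711 + 4181 + 610 + 233 + 21 + 3 + 1

97785 − 75025 = 22760
22760 − 17711 = 5049
5049 − 4181 = 868
868 − 610 = 258
258 − 233 = 25
25 − 21 = 4
4 − 3 = 1
1 − 1 = 0
So 97785 = 75025 + 17711 + 4181 + 610 + 233 + 21 + 3 + 1, with no two terms consecutive in the sequence.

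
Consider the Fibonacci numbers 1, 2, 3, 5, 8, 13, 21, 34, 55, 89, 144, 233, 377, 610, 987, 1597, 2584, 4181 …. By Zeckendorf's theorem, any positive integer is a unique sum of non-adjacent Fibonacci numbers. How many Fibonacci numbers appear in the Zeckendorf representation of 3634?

3634 − 2584 = 1050
1050 − 987 = 63
63 − 55 = 8
8 − 8 = 0
3634 = 2584 + 987 + 55 + 8, which has 4 terms.

4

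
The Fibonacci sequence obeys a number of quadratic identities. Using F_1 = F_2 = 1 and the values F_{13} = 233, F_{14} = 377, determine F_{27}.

By the addition formula F_{m+n} = F_m F_{n+1} + F_{m−1} F_n with m=14, n=13: F_{27} = 377·377 + 233·233 = 142129 + 54289 = 196418.

196418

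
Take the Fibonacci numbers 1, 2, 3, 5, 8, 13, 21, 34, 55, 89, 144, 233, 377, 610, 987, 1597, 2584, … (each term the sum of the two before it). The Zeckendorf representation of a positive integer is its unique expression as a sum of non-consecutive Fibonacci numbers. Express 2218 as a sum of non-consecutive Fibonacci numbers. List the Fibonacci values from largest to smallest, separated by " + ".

subtract 1597 from 2218: 621 remains
subtract 610 from 621: 11 remains
subtract 8 from 11: 3 remains
subtract 3 from 3: 0 remains
So 2218 = 1597 + 610 + 8 + 3, with no two terms consecutive in the sequence.

1597 + 610 + 8 + 3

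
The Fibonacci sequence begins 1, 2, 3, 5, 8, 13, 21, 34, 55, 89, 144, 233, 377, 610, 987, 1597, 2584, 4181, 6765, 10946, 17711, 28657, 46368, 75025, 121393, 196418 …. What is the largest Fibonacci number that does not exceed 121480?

121393 ≤ 121480 < 196418, so the largest Fibonacci number not exceeding 121480 is 121393.

121393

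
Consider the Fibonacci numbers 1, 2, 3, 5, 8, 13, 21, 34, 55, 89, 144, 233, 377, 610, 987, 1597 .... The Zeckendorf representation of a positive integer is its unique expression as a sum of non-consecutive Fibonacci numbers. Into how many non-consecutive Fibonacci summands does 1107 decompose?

5

Repeatedly subtract the largest Fibonacci number that fits:
take 987 (≤ 1107); 1107 − 987 = 120
take 89 (≤ 120); 120 − 89 = 31
take 21 (≤ 31); 31 − 21 = 10
take 8 (≤ 10); 10 − 8 = 2
take 2 (≤ 2); 2 − 2 = 0
1107 = 987 + 89 + 21 + 8 + 2, which has 5 terms.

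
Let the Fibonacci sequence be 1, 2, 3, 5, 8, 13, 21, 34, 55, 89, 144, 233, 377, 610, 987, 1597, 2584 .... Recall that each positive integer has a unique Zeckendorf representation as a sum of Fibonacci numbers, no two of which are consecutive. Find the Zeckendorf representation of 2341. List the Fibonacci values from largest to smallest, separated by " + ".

2341: greatest Fibonacci not exceeding it is 1597, leaving 744
744: greatest Fibonacci not exceeding it is 610, leaving 134
134: greatest Fibonacci not exceeding it is 89, leaving 45
45: greatest Fibonacci not exceeding it is 34, leaving 11
11: greatest Fibonacci not exceeding it is 8, leaving 3
3: greatest Fibonacci not exceeding it is 3, leaving 0
So 2341 = 1597 + 610 + 89 + 34 + 8 + 3, with no two terms consecutive in the sequence.

1597 + 610 + 89 + 34 + 8 + 3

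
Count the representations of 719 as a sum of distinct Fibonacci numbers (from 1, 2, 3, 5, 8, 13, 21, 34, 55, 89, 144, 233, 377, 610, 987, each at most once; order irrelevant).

5

Starting from the Zeckendorf form and repeatedly splitting a term F_k into F_{k−1} + F_{k−2} (when neither is already used) reaches every representation.
719 = 610+89+13+5+2 = 610+55+34+13+5+2 = 377+233+89+13+5+2 = 377+233+55+34+13+5+2 = 377+144+89+55+34+13+5+2 — 5 representations.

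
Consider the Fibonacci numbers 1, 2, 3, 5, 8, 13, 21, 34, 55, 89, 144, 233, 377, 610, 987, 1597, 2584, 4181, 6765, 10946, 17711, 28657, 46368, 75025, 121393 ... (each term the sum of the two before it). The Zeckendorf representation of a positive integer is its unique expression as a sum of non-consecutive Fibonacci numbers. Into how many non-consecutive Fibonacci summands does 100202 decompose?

75025 ≤ 100202 < 121393, so take 75025; remainder 25177
17711 ≤ 25177 < 28657, so take 17711; remainder 7466
6765 ≤ 7466 < 10946, so take 6765; remainder 701
610 ≤ 701 < 987, so take 610; remainder 91
89 ≤ 91 < 144, so take 89; remainder 2
2 ≤ 2 < 3, so take 2; remainder 0
100202 = 75025 + 17711 + 6765 + 610 + 89 + 2, which has 6 terms.

6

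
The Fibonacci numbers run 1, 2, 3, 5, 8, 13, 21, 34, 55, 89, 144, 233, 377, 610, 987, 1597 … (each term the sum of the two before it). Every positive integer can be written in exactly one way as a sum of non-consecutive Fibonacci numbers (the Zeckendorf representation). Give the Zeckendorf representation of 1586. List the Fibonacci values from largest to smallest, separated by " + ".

Repeatedly subtract the largest Fibonacci number that fits:
take 987 (≤ 1586); 1586 − 987 = 599
take 377 (≤ 599); 599 − 377 = 222
take 144 (≤ 222); 222 − 144 = 78
take 55 (≤ 78); 78 − 55 = 23
take 21 (≤ 23); 23 − 21 = 2
take 2 (≤ 2); 2 − 2 = 0
So 1586 = 987 + 377 + 144 + 55 + 21 + 2, with no two terms consecutive in the sequence.

987 + 377 + 144 + 55 + 21 + 2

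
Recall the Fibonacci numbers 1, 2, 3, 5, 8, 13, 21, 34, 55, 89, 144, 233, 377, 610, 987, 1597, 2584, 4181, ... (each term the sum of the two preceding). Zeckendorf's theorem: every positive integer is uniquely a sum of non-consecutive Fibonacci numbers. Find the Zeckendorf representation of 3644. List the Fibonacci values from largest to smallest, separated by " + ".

Greedily peel off the largest Fibonacci term at each step:
subtract 2584 from 3644: 1060 remains
subtract 987 from 1060: 73 remains
subtract 55 from 73: 18 remains
subtract 13 from 18: 5 remains
subtract 5 from 5: 0 remains
So 3644 = 2584 + 987 + 55 + 13 + 5, with no two terms consecutive in the sequence.

2584 + 987 + 55 + 13 + 5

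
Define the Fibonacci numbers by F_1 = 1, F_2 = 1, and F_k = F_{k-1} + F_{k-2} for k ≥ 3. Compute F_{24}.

Iterating the recurrence up to F_{16} = 987 and F_{15} = 610:
F_{17} = F_{16} + F_{15} = 987 + 610 = 1597
F_{18} = F_{17} + F_{16} = 1597 + 987 = 2584
F_{19} = F_{18} + F_{17} = 2584 + 1597 = 4181
F_{20} = F_{19} + F_{18} = 4181 + 2584 = 6765
F_{21} = F_{20} + F_{19} = 6765 + 4181 = 10946
F_{22} = F_{21} + F_{20} = 10946 + 6765 = 17711
F_{23} = F_{22} + F_{21} = 17711 + 10946 = 28657
F_{24} = F_{23} + F_{22} = 28657 + 17711 = 46368

46368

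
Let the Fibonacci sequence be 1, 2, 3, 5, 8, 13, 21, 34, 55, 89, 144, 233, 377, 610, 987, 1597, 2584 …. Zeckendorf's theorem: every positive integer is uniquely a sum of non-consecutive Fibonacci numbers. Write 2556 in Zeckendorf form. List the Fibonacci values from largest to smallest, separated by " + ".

1597 ≤ 2556 < 2584, so take 1597; remainder 959
610 ≤ 959 < 987, so take 610; remainder 349
233 ≤ 349 < 377, so take 233; remainder 116
89 ≤ 116 < 144, so take 89; remainder 27
21 ≤ 27 < 34, so take 21; remainder 6
5 ≤ 6 < 8, so take 5; remainder 1
1 ≤ 1 < 2, so take 1; remainder 0
So 2556 = 1597 + 610 + 233 + 89 + 21 + 5 + 1, with no two terms consecutive in the sequence.

1597 + 610 + 233 + 89 + 21 + 5 + 1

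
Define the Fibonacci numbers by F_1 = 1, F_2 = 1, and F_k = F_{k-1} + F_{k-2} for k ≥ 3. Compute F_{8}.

F_{2} = F_{1} + F_{0} = 1 + 0 = 1
F_{3} = F_{2} + F_{1} = 1 + 1 = 2
F_{4} = F_{3} + F_{2} = 2 + 1 = 3
F_{5} = F_{4} + F_{3} = 3 + 2 = 5
F_{6} = F_{5} + F_{4} = 5 + 3 = 8
F_{7} = F_{6} + F_{5} = 8 + 5 = 13
F_{8} = F_{7} + F_{6} = 13 + 8 = 21

21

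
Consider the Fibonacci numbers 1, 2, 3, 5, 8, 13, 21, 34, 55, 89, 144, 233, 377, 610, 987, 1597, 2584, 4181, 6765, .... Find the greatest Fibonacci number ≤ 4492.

4181

4181 ≤ 4492 < 6765, so the largest Fibonacci number not exceeding 4492 is 4181.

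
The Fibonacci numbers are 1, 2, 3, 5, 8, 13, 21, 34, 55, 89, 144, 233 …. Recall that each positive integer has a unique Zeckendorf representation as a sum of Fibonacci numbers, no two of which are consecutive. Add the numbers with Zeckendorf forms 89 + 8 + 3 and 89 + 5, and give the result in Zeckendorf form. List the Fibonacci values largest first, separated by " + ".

The two numbers are 100 and 94, so their sum is 194.
194 − 144 = 50
50 − 34 = 16
16 − 13 = 3
3 − 3 = 0

144 + 34 + 13 + 3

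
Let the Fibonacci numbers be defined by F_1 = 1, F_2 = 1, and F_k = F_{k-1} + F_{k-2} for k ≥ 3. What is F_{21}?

10946

Iterating the recurrence up to F_{14} = 377 and F_{13} = 233:
F_{15} = F_{14} + F_{13} = 377 + 233 = 610
F_{16} = F_{15} + F_{14} = 610 + 377 = 987
F_{17} = F_{16} + F_{15} = 987 + 610 = 1597
F_{18} = F_{17} + F_{16} = 1597 + 987 = 2584
F_{19} = F_{18} + F_{17} = 2584 + 1597 = 4181
F_{20} = F_{19} + F_{18} = 4181 + 2584 = 6765
F_{21} = F_{20} + F_{19} = 6765 + 4181 = 10946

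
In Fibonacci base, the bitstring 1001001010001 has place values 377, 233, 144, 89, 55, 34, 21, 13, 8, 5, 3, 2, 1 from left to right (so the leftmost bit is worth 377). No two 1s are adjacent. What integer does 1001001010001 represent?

496

Summing the place values of the 1 bits: 377 + 89 + 21 + 8 + 1 = 496.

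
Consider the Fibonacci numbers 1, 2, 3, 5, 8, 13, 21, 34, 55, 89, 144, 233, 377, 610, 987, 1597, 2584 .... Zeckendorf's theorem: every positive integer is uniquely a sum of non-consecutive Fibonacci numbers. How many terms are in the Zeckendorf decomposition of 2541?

7

Repeatedly subtract the largest Fibonacci number that fits:
2541 − 1597 = 944
944 − 610 = 334
334 − 233 = 101
101 − 89 = 12
12 − 8 = 4
4 − 3 = 1
1 − 1 = 0
2541 = 1597 + 610 + 233 + 89 + 8 + 3 + 1, which has 7 terms.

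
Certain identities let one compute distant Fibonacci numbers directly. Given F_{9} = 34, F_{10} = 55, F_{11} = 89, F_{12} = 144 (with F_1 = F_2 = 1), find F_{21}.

By the addition formula F_{m+n} = F_m F_{n+1} + F_{m−1} F_n with m=10, n=11: F_{21} = 55·144 + 34·89 = 7920 + 3026 = 10946.

10946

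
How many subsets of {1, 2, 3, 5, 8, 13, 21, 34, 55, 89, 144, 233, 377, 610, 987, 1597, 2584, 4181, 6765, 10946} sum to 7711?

7711 = 6765+610+233+89+13+1 = 6765+610+233+89+8+5+1 = 6765+610+233+55+34+13+1 = 6765+610+233+89+8+3+2+1 = 6765+610+233+55+34+8+5+1 = … (49 more), for 54 in all.

54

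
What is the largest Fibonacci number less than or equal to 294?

233 ≤ 294 < 377, so the largest Fibonacci number not exceeding 294 is 233.

233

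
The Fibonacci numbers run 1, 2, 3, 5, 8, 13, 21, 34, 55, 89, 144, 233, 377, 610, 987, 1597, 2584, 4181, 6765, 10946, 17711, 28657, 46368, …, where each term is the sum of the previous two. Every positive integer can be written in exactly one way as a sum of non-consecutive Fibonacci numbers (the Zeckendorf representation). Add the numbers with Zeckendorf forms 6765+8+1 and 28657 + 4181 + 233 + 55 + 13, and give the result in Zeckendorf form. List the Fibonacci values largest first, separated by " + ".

28657 + 10946 + 233 + 55 + 21 + 1

The two numbers are 6774 and 33139, so their sum is 39913.
39913: greatest Fibonacci not exceeding it is 28657, leaving 11256
11256: greatest Fibonacci not exceeding it is 10946, leaving 310
310: greatest Fibonacci not exceeding it is 233, leaving 77
77: greatest Fibonacci not exceeding it is 55, leaving 22
22: greatest Fibonacci not exceeding it is 21, leaving 1
1: greatest Fibonacci not exceeding it is 1, leaving 0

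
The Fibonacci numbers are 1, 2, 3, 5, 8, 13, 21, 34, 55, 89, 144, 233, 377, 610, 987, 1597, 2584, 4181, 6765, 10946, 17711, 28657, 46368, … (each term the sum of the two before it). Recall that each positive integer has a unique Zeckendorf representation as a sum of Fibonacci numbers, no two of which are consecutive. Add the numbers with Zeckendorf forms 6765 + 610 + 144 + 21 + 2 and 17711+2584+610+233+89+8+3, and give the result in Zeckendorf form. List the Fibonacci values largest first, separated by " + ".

The two numbers are 7542 and 21238, so their sum is 28780.
Repeatedly subtract the largest Fibonacci number that fits:
28780: greatest Fibonacci not exceeding it is 28657, leaving 123
123: greatest Fibonacci not exceeding it is 89, leaving 34
34: greatest Fibonacci not exceeding it is 34, leaving 0

28657 + 89 + 34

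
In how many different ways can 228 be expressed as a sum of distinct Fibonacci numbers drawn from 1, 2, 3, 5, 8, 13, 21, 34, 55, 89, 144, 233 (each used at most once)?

9

228 = 144+55+21+8 = 144+55+21+5+3 = 144+55+21+5+2+1 = … (6 more), for 9 in all.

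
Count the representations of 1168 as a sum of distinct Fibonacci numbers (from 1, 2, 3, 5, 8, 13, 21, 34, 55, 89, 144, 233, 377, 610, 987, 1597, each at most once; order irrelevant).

30

Starting from the Zeckendorf form and repeatedly splitting a term F_k into F_{k−1} + F_{k−2} (when neither is already used) reaches every representation.
1168 = 987+144+34+3 = 987+144+34+2+1 = 987+144+21+13+3 = 987+89+55+34+3 = … (26 more), for 30 in all.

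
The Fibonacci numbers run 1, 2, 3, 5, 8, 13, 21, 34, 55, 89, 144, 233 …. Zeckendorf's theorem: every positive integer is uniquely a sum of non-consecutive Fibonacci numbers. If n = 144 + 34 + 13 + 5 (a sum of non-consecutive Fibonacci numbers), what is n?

196

144 + 34 + 13 + 5 = 196.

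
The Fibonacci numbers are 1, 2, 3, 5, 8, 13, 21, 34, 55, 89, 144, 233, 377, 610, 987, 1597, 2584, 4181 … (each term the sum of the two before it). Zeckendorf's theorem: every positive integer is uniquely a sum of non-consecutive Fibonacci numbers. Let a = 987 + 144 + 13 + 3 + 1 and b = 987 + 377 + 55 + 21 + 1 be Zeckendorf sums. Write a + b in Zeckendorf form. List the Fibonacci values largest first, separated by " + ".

The two numbers are 1148 and 1441, so their sum is 2589.
largest Fibonacci ≤ 2589 is 2584; 2589 − 2584 = 5
largest Fibonacci ≤ 5 is 5; 5 − 5 = 0

2584 + 5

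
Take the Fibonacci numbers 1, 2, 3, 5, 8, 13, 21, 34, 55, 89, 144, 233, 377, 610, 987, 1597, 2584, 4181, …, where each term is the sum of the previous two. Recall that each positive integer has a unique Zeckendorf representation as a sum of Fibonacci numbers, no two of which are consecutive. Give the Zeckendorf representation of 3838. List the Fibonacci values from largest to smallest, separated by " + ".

Repeatedly subtract the largest Fibonacci number that fits:
largest Fibonacci ≤ 3838 is 2584; 3838 − 2584 = 1254
largest Fibonacci ≤ 1254 is 987; 1254 − 987 = 267
largest Fibonacci ≤ 267 is 233; 267 − 233 = 34
largest Fibonacci ≤ 34 is 34; 34 − 34 = 0
So 3838 = 2584 + 987 + 233 + 34, with no two terms consecutive in the sequence.

2584 + 987 + 233 + 34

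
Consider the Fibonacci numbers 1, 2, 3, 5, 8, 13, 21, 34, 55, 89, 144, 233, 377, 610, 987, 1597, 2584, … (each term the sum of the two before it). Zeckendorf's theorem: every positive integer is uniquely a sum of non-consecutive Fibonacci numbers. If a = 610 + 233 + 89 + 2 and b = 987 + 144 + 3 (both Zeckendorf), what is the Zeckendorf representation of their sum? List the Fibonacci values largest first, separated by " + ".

The two numbers are 934 and 1134, so their sum is 2068.
Repeatedly subtract the largest Fibonacci number that fits:
subtract 1597 from 2068: 471 remains
subtract 377 from 471: 94 remains
subtract 89 from 94: 5 remains
subtract 5 from 5: 0 remains

1597 + 377 + 89 + 5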